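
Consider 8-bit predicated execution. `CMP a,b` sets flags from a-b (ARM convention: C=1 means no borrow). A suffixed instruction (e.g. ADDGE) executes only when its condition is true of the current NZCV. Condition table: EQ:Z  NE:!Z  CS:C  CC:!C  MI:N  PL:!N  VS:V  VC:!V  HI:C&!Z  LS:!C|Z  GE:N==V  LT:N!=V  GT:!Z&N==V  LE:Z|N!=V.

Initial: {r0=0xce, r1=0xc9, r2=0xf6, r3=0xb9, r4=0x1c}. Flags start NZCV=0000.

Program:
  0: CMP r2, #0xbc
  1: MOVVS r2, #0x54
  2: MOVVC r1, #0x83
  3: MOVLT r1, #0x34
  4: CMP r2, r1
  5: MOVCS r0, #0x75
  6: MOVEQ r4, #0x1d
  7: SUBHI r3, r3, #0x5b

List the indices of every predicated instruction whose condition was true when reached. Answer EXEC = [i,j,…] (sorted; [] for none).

EXEC = [2,5,7]

0: ✓ CMP  NZCV=0010
1: · MOVVS
2: ✓ MOVVC  r1←0x83
3: · MOVLT
4: ✓ CMP  NZCV=0010
5: ✓ MOVCS  r0←0x75
6: · MOVEQ
7: ✓ SUBHI  r3←0x5e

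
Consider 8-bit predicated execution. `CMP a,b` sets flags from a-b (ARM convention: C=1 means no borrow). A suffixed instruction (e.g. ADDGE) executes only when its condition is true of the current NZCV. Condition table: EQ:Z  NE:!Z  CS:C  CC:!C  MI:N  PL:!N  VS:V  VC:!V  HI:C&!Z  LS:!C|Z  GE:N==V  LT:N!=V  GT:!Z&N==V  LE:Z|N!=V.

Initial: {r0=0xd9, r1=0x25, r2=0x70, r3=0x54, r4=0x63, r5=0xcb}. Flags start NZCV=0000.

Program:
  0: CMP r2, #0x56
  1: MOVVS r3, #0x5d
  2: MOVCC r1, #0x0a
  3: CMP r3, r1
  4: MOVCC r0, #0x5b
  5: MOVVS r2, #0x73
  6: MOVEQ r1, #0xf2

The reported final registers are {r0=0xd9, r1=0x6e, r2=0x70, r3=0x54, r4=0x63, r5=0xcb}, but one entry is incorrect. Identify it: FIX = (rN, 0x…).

FIX = (r1, 0x25)

0: ✓ CMP  NZCV=0010
1: · MOVVS
2: · MOVCC
3: ✓ CMP  NZCV=0010
4: · MOVCC
5: · MOVVS
6: · MOVEQ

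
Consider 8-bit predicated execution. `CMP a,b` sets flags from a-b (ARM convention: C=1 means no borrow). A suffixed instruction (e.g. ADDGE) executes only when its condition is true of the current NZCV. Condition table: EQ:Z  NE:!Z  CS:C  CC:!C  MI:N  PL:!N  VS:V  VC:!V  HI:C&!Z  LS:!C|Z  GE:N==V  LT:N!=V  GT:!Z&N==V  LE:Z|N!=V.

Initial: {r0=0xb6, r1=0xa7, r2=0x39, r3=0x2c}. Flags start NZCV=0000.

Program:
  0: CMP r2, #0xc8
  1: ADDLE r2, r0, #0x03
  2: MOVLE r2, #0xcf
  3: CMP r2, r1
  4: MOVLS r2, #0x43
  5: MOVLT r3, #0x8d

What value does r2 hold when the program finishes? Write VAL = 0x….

VAL = 0x43

[0] flags=0000 → (cmp)
[1] flags=0000 LE?F → skip
[2] flags=0000 LE?F → skip
[3] flags=1001 → (cmp)
[4] flags=1001 LS?T → r2=0x43
[5] flags=1001 LT?F → skip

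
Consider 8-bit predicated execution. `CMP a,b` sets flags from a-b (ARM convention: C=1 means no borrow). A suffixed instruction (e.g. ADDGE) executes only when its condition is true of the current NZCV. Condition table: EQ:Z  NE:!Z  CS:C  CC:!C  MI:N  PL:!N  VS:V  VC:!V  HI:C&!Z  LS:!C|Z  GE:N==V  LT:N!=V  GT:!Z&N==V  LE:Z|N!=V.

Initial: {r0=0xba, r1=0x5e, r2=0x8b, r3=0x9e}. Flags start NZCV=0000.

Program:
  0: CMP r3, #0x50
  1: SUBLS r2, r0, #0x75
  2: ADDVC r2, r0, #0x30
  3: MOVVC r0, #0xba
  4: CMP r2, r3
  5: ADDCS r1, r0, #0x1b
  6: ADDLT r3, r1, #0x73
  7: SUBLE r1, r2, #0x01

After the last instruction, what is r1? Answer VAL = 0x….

[0] flags=0011 → (cmp)
[1] flags=0011 LS?F → skip
[2] flags=0011 VC?F → skip
[3] flags=0011 VC?F → skip
[4] flags=1000 → (cmp)
[5] flags=1000 CS?F → skip
[6] flags=1000 LT?T → r3=0xd1
[7] flags=1000 LE?T → r1=0x8a

VAL = 0x8a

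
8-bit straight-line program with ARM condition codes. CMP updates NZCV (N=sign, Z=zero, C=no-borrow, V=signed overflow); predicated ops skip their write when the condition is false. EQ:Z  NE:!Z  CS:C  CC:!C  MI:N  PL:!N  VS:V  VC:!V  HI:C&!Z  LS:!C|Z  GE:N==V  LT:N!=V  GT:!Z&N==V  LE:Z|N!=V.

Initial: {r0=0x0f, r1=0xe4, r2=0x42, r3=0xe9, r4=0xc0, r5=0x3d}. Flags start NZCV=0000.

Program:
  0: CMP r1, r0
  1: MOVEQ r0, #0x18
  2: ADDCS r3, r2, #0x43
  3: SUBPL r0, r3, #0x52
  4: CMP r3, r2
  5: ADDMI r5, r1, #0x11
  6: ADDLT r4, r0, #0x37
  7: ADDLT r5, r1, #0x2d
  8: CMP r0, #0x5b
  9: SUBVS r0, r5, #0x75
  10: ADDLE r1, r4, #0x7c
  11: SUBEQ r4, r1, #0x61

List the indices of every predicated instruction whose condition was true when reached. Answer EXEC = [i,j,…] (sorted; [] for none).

EXEC = [2,6,7,10]

0: ✓ CMP  NZCV=1010
1: · MOVEQ
2: ✓ ADDCS  r3←0x85
3: · SUBPL
4: ✓ CMP  NZCV=0011
5: · ADDMI
6: ✓ ADDLT  r4←0x46
7: ✓ ADDLT  r5←0x11
8: ✓ CMP  NZCV=1000
9: · SUBVS
10: ✓ ADDLE  r1←0xc2
11: · SUBEQ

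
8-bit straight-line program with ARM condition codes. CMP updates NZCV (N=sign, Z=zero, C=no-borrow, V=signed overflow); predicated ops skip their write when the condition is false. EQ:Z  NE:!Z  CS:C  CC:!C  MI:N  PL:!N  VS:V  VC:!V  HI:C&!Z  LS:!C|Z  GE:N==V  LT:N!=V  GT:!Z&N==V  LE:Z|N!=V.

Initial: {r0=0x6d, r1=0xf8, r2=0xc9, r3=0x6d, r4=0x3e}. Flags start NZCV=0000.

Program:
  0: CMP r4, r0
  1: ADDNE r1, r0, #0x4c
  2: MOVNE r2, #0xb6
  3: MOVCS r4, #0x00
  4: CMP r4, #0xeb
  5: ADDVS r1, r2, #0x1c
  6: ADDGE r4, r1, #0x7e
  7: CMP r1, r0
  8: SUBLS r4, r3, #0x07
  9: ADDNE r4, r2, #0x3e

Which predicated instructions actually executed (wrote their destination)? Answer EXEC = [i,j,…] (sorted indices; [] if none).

[0] flags=1000 → (cmp)
[1] flags=1000 NE?T → r1=0xb9
[2] flags=1000 NE?T → r2=0xb6
[3] flags=1000 CS?F → skip
[4] flags=0000 → (cmp)
[5] flags=0000 VS?F → skip
[6] flags=0000 GE?T → r4=0x37
[7] flags=0011 → (cmp)
[8] flags=0011 LS?F → skip
[9] flags=0011 NE?T → r4=0xf4

EXEC = [1,2,6,9]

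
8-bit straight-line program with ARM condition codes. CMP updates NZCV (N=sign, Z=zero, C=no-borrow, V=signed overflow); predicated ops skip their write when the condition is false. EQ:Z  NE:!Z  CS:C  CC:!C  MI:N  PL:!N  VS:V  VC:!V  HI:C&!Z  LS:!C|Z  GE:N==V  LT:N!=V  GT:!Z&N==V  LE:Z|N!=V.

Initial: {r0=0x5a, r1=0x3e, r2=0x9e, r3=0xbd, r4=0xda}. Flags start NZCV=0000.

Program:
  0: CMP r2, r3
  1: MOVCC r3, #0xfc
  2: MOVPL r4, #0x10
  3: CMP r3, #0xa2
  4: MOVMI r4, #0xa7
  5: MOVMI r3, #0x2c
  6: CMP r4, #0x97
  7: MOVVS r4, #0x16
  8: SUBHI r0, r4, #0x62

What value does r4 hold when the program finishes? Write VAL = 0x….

VAL = 0xda

[0] flags=1000 → (cmp)
[1] flags=1000 CC?T → r3=0xfc
[2] flags=1000 PL?F → skip
[3] flags=0010 → (cmp)
[4] flags=0010 MI?F → skip
[5] flags=0010 MI?F → skip
[6] flags=0010 → (cmp)
[7] flags=0010 VS?F → skip
[8] flags=0010 HI?T → r0=0x78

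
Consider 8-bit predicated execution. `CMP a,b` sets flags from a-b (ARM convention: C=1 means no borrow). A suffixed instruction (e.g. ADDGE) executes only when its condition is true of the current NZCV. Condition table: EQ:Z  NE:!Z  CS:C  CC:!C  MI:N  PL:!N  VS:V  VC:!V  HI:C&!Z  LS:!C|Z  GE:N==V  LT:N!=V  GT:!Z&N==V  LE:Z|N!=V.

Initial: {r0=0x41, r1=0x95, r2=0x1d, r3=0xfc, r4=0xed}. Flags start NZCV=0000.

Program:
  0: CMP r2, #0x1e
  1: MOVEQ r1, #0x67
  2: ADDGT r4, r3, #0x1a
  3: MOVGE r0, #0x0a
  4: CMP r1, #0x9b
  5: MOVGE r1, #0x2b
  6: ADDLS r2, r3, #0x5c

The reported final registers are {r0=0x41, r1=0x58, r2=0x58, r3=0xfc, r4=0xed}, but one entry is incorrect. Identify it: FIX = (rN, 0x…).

FIX = (r1, 0x95)

0: ✓ CMP  NZCV=1000
1: · MOVEQ
2: · ADDGT
3: · MOVGE
4: ✓ CMP  NZCV=1000
5: · MOVGE
6: ✓ ADDLS  r2←0x58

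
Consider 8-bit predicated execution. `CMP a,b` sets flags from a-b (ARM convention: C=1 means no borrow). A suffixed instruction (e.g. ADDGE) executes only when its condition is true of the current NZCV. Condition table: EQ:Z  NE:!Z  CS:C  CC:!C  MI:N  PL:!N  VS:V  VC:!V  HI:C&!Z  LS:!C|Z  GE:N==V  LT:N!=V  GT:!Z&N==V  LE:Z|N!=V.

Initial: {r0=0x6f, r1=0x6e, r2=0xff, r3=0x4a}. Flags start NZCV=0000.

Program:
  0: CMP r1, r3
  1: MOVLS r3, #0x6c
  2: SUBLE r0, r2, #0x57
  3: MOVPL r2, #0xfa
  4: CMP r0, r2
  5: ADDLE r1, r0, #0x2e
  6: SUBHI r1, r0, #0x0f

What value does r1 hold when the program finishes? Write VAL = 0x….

0: ✓ CMP  NZCV=0010
1: · MOVLS
2: · SUBLE
3: ✓ MOVPL  r2←0xfa
4: ✓ CMP  NZCV=0000
5: · ADDLE
6: · SUBHI

VAL = 0x6e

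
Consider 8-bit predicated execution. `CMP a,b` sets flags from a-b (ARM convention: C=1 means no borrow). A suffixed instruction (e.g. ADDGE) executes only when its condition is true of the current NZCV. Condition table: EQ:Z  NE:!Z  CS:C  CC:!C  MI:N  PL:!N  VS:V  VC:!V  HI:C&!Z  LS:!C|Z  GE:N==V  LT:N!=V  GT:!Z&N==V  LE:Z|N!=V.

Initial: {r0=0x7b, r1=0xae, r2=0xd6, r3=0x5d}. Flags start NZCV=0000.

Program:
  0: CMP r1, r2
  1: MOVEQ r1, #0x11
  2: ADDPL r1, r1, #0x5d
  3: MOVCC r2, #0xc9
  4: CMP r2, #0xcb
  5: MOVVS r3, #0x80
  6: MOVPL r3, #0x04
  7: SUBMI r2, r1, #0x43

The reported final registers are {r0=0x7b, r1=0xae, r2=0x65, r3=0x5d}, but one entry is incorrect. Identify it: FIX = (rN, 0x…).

FIX = (r2, 0x6b)

0: ✓ CMP  NZCV=1000
1: · MOVEQ
2: · ADDPL
3: ✓ MOVCC  r2←0xc9
4: ✓ CMP  NZCV=1000
5: · MOVVS
6: · MOVPL
7: ✓ SUBMI  r2←0x6b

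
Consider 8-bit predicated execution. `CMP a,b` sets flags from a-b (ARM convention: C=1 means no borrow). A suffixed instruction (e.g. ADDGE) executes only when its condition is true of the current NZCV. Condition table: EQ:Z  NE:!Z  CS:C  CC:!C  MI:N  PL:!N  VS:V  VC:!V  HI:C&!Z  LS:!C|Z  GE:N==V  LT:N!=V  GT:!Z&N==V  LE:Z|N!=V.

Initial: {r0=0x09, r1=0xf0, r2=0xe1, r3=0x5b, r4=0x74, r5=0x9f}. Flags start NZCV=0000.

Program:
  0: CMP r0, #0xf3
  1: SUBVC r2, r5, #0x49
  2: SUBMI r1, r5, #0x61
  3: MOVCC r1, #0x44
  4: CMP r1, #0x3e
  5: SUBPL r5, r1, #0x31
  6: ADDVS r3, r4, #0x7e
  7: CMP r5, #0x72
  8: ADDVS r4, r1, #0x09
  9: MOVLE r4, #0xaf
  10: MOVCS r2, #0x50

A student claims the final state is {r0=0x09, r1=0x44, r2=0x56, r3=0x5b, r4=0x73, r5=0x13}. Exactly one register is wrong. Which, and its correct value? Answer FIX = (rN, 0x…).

0: ✓ CMP  NZCV=0000
1: ✓ SUBVC  r2←0x56
2: · SUBMI
3: ✓ MOVCC  r1←0x44
4: ✓ CMP  NZCV=0010
5: ✓ SUBPL  r5←0x13
6: · ADDVS
7: ✓ CMP  NZCV=1000
8: · ADDVS
9: ✓ MOVLE  r4←0xaf
10: · MOVCS

FIX = (r4, 0xaf)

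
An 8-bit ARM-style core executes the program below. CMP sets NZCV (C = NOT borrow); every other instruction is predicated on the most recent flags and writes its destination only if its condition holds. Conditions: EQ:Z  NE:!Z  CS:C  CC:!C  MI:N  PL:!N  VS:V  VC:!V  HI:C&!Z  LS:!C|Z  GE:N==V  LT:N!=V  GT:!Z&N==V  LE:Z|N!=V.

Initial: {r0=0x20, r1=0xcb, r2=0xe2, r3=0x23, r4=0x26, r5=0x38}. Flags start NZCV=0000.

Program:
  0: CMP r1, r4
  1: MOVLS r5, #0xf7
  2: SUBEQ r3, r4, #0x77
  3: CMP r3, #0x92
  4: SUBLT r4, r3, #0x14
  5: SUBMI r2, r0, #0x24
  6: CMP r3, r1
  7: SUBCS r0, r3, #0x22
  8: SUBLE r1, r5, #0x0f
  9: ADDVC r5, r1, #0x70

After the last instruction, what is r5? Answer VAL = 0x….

VAL = 0x3b

[0] flags=1010 → (cmp)
[1] flags=1010 LS?F → skip
[2] flags=1010 EQ?F → skip
[3] flags=1001 → (cmp)
[4] flags=1001 LT?F → skip
[5] flags=1001 MI?T → r2=0xfc
[6] flags=0000 → (cmp)
[7] flags=0000 CS?F → skip
[8] flags=0000 LE?F → skip
[9] flags=0000 VC?T → r5=0x3b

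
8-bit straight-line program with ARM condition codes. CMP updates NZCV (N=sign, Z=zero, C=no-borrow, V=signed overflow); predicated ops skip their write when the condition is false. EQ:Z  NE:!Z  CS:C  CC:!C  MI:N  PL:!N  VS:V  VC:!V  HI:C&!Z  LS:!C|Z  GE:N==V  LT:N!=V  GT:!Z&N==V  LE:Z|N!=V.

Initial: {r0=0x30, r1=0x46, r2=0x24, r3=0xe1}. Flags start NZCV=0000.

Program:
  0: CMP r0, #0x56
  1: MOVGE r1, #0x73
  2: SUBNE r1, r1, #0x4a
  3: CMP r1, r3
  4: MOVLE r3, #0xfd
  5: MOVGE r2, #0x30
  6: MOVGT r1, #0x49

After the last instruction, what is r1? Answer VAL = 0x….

0: ✓ CMP  NZCV=1000
1: · MOVGE
2: ✓ SUBNE  r1←0xfc
3: ✓ CMP  NZCV=0010
4: · MOVLE
5: ✓ MOVGE  r2←0x30
6: ✓ MOVGT  r1←0x49

VAL = 0x49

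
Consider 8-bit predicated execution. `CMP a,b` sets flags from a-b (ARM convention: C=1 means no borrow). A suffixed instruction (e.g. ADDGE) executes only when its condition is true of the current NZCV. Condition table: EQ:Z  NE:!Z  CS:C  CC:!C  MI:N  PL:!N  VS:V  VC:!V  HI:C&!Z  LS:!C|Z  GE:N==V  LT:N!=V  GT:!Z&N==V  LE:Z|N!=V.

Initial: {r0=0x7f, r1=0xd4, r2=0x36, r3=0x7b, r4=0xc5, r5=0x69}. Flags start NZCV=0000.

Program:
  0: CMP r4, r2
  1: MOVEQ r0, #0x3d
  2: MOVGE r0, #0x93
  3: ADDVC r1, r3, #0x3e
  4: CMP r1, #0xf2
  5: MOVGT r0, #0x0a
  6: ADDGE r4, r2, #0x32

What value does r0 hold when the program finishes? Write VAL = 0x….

[0] flags=1010 → (cmp)
[1] flags=1010 EQ?F → skip
[2] flags=1010 GE?F → skip
[3] flags=1010 VC?T → r1=0xb9
[4] flags=1000 → (cmp)
[5] flags=1000 GT?F → skip
[6] flags=1000 GE?F → skip

VAL = 0x7f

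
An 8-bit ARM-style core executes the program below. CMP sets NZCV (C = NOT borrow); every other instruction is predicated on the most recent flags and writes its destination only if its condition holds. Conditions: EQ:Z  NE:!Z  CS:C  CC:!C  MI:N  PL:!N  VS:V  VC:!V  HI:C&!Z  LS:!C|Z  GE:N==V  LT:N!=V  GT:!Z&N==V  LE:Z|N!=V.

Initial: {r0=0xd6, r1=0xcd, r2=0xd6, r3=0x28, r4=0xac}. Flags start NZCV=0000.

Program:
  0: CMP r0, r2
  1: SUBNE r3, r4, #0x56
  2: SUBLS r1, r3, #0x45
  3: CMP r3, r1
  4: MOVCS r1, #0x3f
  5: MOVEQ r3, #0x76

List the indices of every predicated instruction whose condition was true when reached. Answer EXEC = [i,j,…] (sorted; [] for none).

EXEC = [2]

0: ✓ CMP  NZCV=0110
1: · SUBNE
2: ✓ SUBLS  r1←0xe3
3: ✓ CMP  NZCV=0000
4: · MOVCS
5: · MOVEQ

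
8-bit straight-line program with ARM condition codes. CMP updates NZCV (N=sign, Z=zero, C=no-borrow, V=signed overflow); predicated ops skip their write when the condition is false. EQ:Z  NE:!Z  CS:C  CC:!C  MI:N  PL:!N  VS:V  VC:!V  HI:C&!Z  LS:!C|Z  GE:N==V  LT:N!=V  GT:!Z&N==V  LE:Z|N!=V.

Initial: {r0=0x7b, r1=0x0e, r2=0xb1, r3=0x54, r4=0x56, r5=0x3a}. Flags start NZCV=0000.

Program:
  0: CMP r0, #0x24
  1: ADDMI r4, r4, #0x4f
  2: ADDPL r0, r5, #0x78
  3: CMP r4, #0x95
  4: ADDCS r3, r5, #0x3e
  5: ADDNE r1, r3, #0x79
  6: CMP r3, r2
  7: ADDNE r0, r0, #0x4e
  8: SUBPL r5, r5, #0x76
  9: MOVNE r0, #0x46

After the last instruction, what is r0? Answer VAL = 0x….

0: ✓ CMP  NZCV=0010
1: · ADDMI
2: ✓ ADDPL  r0←0xb2
3: ✓ CMP  NZCV=1001
4: · ADDCS
5: ✓ ADDNE  r1←0xcd
6: ✓ CMP  NZCV=1001
7: ✓ ADDNE  r0←0x00
8: · SUBPL
9: ✓ MOVNE  r0←0x46

VAL = 0x46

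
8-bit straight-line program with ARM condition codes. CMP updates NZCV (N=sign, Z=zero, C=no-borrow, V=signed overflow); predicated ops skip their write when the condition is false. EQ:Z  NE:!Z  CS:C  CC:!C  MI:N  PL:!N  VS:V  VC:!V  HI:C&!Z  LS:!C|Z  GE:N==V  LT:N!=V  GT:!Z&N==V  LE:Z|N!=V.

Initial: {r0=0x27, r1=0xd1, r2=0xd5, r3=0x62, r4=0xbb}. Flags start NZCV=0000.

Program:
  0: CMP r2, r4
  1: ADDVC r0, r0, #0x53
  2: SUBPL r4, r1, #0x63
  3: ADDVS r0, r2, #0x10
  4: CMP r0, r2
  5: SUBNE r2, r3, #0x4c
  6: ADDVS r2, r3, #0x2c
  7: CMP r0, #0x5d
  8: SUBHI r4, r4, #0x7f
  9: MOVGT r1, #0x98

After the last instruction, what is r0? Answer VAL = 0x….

[0] flags=0010 → (cmp)
[1] flags=0010 VC?T → r0=0x7a
[2] flags=0010 PL?T → r4=0x6e
[3] flags=0010 VS?F → skip
[4] flags=1001 → (cmp)
[5] flags=1001 NE?T → r2=0x16
[6] flags=1001 VS?T → r2=0x8e
[7] flags=0010 → (cmp)
[8] flags=0010 HI?T → r4=0xef
[9] flags=0010 GT?T → r1=0x98

VAL = 0x7a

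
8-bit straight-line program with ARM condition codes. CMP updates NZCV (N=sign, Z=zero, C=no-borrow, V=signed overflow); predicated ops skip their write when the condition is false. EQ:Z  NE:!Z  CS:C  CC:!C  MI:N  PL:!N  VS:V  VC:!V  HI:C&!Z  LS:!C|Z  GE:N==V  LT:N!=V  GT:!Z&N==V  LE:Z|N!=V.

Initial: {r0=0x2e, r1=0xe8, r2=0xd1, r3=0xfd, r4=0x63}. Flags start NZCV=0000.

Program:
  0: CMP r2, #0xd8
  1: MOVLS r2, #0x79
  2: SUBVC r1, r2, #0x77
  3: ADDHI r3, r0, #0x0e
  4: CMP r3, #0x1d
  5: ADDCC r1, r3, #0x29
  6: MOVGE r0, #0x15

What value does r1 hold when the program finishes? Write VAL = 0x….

0: ✓ CMP  NZCV=1000
1: ✓ MOVLS  r2←0x79
2: ✓ SUBVC  r1←0x02
3: · ADDHI
4: ✓ CMP  NZCV=1010
5: · ADDCC
6: · MOVGE

VAL = 0x02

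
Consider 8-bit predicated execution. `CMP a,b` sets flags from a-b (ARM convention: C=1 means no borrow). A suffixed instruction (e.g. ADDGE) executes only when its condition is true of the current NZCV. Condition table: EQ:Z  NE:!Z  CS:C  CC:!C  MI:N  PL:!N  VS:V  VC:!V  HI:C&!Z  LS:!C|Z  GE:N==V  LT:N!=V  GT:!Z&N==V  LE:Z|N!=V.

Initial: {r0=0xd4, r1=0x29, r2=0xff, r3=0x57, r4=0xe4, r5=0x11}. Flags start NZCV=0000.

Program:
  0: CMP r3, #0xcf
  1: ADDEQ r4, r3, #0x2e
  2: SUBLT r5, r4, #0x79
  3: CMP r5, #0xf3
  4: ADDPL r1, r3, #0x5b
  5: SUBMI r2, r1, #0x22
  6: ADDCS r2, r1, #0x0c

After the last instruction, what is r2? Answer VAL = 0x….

0: ✓ CMP  NZCV=1001
1: · ADDEQ
2: · SUBLT
3: ✓ CMP  NZCV=0000
4: ✓ ADDPL  r1←0xb2
5: · SUBMI
6: · ADDCS

VAL = 0xff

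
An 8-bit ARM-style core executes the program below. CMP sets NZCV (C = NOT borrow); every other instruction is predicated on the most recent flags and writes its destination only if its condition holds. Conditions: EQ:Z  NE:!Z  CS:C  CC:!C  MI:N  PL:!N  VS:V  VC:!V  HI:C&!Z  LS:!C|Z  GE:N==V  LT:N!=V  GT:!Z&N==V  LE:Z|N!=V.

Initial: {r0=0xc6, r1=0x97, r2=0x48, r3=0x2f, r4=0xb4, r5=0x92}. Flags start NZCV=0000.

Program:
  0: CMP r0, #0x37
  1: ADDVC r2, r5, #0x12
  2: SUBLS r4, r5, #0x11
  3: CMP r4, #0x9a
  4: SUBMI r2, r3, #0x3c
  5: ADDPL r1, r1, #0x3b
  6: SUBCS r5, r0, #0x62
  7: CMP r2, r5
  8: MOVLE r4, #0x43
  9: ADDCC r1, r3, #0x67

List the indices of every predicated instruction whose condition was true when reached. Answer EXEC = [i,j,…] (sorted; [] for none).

0: ✓ CMP  NZCV=1010
1: ✓ ADDVC  r2←0xa4
2: · SUBLS
3: ✓ CMP  NZCV=0010
4: · SUBMI
5: ✓ ADDPL  r1←0xd2
6: ✓ SUBCS  r5←0x64
7: ✓ CMP  NZCV=0011
8: ✓ MOVLE  r4←0x43
9: · ADDCC

EXEC = [1,5,6,8]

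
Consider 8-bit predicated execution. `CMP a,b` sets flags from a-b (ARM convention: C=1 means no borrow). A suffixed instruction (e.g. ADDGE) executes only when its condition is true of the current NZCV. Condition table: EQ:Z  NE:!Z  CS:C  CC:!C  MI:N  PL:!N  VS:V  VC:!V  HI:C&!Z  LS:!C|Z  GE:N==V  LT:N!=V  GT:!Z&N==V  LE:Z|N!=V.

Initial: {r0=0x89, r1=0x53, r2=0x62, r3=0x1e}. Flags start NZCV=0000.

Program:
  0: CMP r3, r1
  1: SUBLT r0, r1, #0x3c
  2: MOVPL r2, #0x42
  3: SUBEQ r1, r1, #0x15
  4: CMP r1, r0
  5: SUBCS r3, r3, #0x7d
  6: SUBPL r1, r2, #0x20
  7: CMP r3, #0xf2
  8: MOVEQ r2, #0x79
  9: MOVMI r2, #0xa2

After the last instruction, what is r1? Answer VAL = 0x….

VAL = 0x42

0: ✓ CMP  NZCV=1000
1: ✓ SUBLT  r0←0x17
2: · MOVPL
3: · SUBEQ
4: ✓ CMP  NZCV=0010
5: ✓ SUBCS  r3←0xa1
6: ✓ SUBPL  r1←0x42
7: ✓ CMP  NZCV=1000
8: · MOVEQ
9: ✓ MOVMI  r2←0xa2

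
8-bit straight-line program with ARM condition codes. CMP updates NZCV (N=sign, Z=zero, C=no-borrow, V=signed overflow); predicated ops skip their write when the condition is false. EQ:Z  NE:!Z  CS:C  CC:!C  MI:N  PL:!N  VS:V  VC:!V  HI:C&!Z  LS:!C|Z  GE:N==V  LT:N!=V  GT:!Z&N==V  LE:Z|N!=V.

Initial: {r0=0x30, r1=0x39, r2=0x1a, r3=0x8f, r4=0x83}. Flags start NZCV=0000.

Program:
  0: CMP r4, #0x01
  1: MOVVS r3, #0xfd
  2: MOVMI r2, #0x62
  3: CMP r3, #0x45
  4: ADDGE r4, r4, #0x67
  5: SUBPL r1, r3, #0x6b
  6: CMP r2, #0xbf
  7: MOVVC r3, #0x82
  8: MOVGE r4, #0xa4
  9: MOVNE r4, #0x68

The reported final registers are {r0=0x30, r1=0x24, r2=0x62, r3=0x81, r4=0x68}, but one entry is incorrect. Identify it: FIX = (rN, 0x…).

FIX = (r3, 0x8f)

0: ✓ CMP  NZCV=1010
1: · MOVVS
2: ✓ MOVMI  r2←0x62
3: ✓ CMP  NZCV=0011
4: · ADDGE
5: ✓ SUBPL  r1←0x24
6: ✓ CMP  NZCV=1001
7: · MOVVC
8: ✓ MOVGE  r4←0xa4
9: ✓ MOVNE  r4←0x68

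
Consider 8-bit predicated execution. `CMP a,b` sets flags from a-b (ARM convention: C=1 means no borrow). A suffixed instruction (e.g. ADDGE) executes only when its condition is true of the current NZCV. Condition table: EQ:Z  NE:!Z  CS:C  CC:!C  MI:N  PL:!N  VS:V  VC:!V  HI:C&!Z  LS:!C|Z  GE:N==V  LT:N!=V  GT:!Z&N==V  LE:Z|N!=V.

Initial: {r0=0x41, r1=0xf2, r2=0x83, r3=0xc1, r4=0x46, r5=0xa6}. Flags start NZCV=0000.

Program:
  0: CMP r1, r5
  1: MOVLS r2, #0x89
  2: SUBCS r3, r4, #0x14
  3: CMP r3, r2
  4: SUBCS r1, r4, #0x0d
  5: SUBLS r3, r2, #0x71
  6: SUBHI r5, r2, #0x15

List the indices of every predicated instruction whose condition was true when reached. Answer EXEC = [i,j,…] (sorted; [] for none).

0: ✓ CMP  NZCV=0010
1: · MOVLS
2: ✓ SUBCS  r3←0x32
3: ✓ CMP  NZCV=1001
4: · SUBCS
5: ✓ SUBLS  r3←0x12
6: · SUBHI

EXEC = [2,5]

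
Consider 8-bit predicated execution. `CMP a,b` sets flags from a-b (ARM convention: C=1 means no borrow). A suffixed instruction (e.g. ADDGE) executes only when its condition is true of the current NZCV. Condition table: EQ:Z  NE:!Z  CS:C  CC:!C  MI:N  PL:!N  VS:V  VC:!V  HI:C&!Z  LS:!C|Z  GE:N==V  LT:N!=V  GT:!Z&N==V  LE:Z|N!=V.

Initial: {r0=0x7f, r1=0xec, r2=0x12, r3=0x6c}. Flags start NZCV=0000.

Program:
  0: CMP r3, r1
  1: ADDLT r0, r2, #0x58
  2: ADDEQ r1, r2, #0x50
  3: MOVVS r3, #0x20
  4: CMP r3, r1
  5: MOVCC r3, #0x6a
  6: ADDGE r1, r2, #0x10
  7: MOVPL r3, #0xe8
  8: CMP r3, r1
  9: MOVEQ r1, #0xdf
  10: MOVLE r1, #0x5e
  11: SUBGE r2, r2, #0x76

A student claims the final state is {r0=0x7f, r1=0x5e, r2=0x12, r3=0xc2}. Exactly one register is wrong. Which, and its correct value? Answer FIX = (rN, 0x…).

[0] flags=1001 → (cmp)
[1] flags=1001 LT?F → skip
[2] flags=1001 EQ?F → skip
[3] flags=1001 VS?T → r3=0x20
[4] flags=0000 → (cmp)
[5] flags=0000 CC?T → r3=0x6a
[6] flags=0000 GE?T → r1=0x22
[7] flags=0000 PL?T → r3=0xe8
[8] flags=1010 → (cmp)
[9] flags=1010 EQ?F → skip
[10] flags=1010 LE?T → r1=0x5e
[11] flags=1010 GE?F → skip

FIX = (r3, 0xe8)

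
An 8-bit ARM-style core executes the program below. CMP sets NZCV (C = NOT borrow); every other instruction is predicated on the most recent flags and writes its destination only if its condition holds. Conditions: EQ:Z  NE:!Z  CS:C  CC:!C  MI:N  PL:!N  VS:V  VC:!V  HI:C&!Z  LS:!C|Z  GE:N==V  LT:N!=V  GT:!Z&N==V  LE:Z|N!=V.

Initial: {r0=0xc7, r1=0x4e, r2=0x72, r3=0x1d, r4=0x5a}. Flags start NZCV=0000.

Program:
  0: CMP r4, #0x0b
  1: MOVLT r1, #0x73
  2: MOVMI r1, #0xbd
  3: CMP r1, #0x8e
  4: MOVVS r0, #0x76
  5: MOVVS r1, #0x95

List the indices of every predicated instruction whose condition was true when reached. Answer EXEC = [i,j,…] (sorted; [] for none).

[0] flags=0010 → (cmp)
[1] flags=0010 LT?F → skip
[2] flags=0010 MI?F → skip
[3] flags=1001 → (cmp)
[4] flags=1001 VS?T → r0=0x76
[5] flags=1001 VS?T → r1=0x95

EXEC = [4,5]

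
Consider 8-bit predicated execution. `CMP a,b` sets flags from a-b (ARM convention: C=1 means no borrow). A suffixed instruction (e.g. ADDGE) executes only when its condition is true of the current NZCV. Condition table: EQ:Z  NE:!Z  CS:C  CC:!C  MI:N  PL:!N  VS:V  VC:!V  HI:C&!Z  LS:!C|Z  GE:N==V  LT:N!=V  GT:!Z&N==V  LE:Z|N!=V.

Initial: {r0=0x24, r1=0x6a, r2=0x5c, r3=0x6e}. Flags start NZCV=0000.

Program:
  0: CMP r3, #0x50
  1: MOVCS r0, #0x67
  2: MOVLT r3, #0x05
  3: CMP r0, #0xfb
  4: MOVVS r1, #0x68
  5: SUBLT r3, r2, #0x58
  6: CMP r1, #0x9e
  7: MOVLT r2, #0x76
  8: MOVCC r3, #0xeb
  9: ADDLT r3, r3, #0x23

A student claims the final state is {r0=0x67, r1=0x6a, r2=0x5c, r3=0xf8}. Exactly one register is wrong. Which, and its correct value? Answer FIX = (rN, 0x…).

FIX = (r3, 0xeb)

[0] flags=0010 → (cmp)
[1] flags=0010 CS?T → r0=0x67
[2] flags=0010 LT?F → skip
[3] flags=0000 → (cmp)
[4] flags=0000 VS?F → skip
[5] flags=0000 LT?F → skip
[6] flags=1001 → (cmp)
[7] flags=1001 LT?F → skip
[8] flags=1001 CC?T → r3=0xeb
[9] flags=1001 LT?F → skip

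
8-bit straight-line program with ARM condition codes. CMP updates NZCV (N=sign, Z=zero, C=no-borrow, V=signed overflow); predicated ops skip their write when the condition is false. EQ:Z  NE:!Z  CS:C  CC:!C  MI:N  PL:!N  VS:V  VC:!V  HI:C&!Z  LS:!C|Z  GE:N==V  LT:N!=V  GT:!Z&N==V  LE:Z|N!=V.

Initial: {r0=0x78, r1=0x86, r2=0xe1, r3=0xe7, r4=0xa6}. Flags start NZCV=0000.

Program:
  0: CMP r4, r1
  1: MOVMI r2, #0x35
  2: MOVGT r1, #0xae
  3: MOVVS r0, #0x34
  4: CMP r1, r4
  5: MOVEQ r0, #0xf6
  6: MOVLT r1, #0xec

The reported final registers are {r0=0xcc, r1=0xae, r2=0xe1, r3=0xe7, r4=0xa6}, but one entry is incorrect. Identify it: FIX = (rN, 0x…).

FIX = (r0, 0x78)

0: ✓ CMP  NZCV=0010
1: · MOVMI
2: ✓ MOVGT  r1←0xae
3: · MOVVS
4: ✓ CMP  NZCV=0010
5: · MOVEQ
6: · MOVLT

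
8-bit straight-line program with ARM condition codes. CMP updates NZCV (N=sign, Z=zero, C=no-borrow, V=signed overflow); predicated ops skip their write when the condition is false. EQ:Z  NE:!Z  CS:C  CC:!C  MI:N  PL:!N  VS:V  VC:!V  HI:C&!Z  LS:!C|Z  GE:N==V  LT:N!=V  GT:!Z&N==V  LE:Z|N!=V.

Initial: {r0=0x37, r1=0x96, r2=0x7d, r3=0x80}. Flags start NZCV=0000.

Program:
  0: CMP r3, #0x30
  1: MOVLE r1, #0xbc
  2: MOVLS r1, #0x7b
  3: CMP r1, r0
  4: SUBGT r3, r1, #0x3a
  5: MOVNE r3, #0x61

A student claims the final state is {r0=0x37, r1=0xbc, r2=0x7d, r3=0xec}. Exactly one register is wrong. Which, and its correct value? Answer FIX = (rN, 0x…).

FIX = (r3, 0x61)

[0] flags=0011 → (cmp)
[1] flags=0011 LE?T → r1=0xbc
[2] flags=0011 LS?F → skip
[3] flags=1010 → (cmp)
[4] flags=1010 GT?F → skip
[5] flags=1010 NE?T → r3=0x61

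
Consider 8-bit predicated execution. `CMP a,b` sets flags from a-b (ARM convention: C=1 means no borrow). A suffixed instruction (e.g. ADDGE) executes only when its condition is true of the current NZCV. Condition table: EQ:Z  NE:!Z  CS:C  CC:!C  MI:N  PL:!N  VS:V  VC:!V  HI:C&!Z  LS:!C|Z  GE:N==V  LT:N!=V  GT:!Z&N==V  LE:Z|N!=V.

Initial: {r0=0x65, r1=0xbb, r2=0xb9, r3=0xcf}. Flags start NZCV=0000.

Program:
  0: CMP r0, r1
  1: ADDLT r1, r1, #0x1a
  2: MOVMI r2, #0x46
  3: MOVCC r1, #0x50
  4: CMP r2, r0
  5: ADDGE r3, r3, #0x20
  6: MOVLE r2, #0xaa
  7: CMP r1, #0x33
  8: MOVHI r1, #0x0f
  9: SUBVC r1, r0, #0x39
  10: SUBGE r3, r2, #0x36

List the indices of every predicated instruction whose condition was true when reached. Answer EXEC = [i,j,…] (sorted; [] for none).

EXEC = [2,3,6,8,9,10]

0: ✓ CMP  NZCV=1001
1: · ADDLT
2: ✓ MOVMI  r2←0x46
3: ✓ MOVCC  r1←0x50
4: ✓ CMP  NZCV=1000
5: · ADDGE
6: ✓ MOVLE  r2←0xaa
7: ✓ CMP  NZCV=0010
8: ✓ MOVHI  r1←0x0f
9: ✓ SUBVC  r1←0x2c
10: ✓ SUBGE  r3←0x74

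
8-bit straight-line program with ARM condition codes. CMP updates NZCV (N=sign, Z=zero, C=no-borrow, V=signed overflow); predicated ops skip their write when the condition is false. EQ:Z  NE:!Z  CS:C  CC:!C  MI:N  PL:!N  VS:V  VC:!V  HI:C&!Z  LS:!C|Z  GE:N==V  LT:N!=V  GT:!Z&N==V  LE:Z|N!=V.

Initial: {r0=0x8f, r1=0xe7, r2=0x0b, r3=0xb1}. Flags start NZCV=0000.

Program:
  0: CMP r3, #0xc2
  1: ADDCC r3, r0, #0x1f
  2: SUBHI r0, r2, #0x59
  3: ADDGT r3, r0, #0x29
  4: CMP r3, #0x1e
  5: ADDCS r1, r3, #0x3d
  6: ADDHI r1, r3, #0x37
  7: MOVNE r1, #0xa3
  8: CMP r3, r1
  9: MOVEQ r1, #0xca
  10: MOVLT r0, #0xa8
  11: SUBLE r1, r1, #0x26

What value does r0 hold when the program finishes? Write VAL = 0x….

[0] flags=1000 → (cmp)
[1] flags=1000 CC?T → r3=0xae
[2] flags=1000 HI?F → skip
[3] flags=1000 GT?F → skip
[4] flags=1010 → (cmp)
[5] flags=1010 CS?T → r1=0xeb
[6] flags=1010 HI?T → r1=0xe5
[7] flags=1010 NE?T → r1=0xa3
[8] flags=0010 → (cmp)
[9] flags=0010 EQ?F → skip
[10] flags=0010 LT?F → skip
[11] flags=0010 LE?F → skip

VAL = 0x8f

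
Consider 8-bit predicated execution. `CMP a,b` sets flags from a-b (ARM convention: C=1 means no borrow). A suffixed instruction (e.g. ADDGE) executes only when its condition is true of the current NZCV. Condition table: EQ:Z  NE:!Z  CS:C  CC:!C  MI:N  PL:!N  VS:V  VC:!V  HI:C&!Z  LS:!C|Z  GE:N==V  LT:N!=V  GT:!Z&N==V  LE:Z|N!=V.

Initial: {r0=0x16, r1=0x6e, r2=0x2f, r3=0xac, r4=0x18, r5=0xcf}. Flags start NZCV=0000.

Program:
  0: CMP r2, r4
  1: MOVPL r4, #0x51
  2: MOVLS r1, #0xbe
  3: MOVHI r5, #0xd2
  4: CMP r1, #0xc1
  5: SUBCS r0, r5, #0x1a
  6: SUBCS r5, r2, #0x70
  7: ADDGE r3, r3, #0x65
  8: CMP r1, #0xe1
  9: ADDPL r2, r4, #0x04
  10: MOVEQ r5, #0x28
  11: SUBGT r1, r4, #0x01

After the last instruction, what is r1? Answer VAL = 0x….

VAL = 0x50

0: ✓ CMP  NZCV=0010
1: ✓ MOVPL  r4←0x51
2: · MOVLS
3: ✓ MOVHI  r5←0xd2
4: ✓ CMP  NZCV=1001
5: · SUBCS
6: · SUBCS
7: ✓ ADDGE  r3←0x11
8: ✓ CMP  NZCV=1001
9: · ADDPL
10: · MOVEQ
11: ✓ SUBGT  r1←0x50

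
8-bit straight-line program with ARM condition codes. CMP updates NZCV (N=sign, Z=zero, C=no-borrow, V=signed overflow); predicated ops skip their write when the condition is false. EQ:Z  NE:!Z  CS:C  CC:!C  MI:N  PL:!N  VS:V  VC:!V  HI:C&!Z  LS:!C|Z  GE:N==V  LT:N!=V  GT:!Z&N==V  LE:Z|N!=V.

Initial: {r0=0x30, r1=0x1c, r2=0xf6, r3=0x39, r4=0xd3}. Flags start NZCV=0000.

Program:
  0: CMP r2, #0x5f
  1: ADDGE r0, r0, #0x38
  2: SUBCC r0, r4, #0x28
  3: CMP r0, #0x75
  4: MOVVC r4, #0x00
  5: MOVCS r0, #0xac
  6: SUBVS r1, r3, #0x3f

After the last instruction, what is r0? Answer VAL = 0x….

0: ✓ CMP  NZCV=1010
1: · ADDGE
2: · SUBCC
3: ✓ CMP  NZCV=1000
4: ✓ MOVVC  r4←0x00
5: · MOVCS
6: · SUBVS

VAL = 0x30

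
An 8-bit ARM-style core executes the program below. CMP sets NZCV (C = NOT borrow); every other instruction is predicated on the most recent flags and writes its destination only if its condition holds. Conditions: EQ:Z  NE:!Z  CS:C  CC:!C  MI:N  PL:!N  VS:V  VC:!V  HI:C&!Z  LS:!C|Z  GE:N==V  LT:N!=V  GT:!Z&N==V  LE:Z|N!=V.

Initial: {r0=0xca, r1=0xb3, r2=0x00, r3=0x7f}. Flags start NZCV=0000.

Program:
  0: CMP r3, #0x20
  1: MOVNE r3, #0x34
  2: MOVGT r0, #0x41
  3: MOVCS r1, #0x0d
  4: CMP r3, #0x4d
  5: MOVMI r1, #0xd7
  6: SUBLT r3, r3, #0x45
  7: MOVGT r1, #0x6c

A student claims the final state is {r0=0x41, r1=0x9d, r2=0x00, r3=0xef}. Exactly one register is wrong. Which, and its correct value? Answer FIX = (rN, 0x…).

FIX = (r1, 0xd7)

0: ✓ CMP  NZCV=0010
1: ✓ MOVNE  r3←0x34
2: ✓ MOVGT  r0←0x41
3: ✓ MOVCS  r1←0x0d
4: ✓ CMP  NZCV=1000
5: ✓ MOVMI  r1←0xd7
6: ✓ SUBLT  r3←0xef
7: · MOVGT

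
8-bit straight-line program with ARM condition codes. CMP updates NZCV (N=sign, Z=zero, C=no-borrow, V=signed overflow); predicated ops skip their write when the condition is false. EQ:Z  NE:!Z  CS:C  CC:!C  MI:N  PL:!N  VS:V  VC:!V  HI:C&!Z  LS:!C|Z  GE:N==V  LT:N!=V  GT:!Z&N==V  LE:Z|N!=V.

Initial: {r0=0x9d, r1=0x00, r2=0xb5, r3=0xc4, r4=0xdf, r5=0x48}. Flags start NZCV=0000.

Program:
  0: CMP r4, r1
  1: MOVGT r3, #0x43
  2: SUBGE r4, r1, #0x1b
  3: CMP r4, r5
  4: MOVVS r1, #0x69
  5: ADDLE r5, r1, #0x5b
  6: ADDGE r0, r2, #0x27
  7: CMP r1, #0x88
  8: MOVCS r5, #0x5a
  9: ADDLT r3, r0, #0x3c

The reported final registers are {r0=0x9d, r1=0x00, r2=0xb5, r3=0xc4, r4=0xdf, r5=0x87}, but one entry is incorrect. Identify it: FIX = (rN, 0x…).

[0] flags=1010 → (cmp)
[1] flags=1010 GT?F → skip
[2] flags=1010 GE?F → skip
[3] flags=1010 → (cmp)
[4] flags=1010 VS?F → skip
[5] flags=1010 LE?T → r5=0x5b
[6] flags=1010 GE?F → skip
[7] flags=0000 → (cmp)
[8] flags=0000 CS?F → skip
[9] flags=0000 LT?F → skip

FIX = (r5, 0x5b)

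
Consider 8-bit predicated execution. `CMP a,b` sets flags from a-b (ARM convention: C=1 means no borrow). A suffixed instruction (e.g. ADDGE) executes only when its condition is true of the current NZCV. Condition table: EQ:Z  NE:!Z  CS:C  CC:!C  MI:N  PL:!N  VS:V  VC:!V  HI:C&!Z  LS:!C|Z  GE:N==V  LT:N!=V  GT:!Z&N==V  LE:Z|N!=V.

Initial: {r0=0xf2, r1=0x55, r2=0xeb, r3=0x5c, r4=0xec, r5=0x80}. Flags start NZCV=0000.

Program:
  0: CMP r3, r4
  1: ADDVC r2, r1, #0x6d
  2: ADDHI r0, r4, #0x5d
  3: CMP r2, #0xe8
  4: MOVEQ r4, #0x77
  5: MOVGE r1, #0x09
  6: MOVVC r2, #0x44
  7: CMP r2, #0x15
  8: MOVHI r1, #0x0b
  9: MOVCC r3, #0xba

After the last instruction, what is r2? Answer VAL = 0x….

0: ✓ CMP  NZCV=0000
1: ✓ ADDVC  r2←0xc2
2: · ADDHI
3: ✓ CMP  NZCV=1000
4: · MOVEQ
5: · MOVGE
6: ✓ MOVVC  r2←0x44
7: ✓ CMP  NZCV=0010
8: ✓ MOVHI  r1←0x0b
9: · MOVCC

VAL = 0x44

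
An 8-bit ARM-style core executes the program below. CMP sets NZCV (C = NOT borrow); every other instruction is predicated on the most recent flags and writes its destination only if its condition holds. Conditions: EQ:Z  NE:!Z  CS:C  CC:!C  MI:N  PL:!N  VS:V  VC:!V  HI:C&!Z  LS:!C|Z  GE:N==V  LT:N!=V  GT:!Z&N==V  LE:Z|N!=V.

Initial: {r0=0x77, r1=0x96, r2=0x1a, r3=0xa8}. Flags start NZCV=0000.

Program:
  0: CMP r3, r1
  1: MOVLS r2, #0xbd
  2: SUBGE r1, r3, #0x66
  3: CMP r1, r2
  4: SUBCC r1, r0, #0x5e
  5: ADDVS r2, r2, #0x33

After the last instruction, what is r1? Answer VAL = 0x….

VAL = 0x42

0: ✓ CMP  NZCV=0010
1: · MOVLS
2: ✓ SUBGE  r1←0x42
3: ✓ CMP  NZCV=0010
4: · SUBCC
5: · ADDVS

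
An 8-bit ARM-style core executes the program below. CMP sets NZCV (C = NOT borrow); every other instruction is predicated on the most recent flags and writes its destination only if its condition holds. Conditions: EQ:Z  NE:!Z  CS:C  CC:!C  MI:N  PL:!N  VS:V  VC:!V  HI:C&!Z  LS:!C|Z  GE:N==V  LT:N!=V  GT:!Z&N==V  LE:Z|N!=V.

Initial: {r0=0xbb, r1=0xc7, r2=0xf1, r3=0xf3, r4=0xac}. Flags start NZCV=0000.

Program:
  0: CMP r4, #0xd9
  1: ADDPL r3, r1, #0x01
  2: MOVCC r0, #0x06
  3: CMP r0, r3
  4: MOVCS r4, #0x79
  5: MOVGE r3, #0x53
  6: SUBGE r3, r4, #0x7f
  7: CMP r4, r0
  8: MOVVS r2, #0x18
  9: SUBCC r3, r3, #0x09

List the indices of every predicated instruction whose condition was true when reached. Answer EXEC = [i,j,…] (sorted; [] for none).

0: ✓ CMP  NZCV=1000
1: · ADDPL
2: ✓ MOVCC  r0←0x06
3: ✓ CMP  NZCV=0000
4: · MOVCS
5: ✓ MOVGE  r3←0x53
6: ✓ SUBGE  r3←0x2d
7: ✓ CMP  NZCV=1010
8: · MOVVS
9: · SUBCC

EXEC = [2,5,6]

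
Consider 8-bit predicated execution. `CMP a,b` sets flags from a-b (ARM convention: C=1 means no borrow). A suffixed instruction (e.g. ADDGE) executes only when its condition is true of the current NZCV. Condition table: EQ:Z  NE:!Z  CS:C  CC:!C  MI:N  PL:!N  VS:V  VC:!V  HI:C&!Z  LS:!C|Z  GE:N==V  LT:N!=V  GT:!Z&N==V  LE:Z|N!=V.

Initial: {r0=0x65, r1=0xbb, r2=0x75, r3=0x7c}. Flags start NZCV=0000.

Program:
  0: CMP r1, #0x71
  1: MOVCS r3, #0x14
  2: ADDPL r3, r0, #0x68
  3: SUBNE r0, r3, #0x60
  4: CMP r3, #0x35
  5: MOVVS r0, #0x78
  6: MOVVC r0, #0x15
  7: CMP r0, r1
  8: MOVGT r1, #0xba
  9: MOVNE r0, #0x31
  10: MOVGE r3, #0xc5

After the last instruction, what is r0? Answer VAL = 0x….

VAL = 0x31

[0] flags=0011 → (cmp)
[1] flags=0011 CS?T → r3=0x14
[2] flags=0011 PL?T → r3=0xcd
[3] flags=0011 NE?T → r0=0x6d
[4] flags=1010 → (cmp)
[5] flags=1010 VS?F → skip
[6] flags=1010 VC?T → r0=0x15
[7] flags=0000 → (cmp)
[8] flags=0000 GT?T → r1=0xba
[9] flags=0000 NE?T → r0=0x31
[10] flags=0000 GE?T → r3=0xc5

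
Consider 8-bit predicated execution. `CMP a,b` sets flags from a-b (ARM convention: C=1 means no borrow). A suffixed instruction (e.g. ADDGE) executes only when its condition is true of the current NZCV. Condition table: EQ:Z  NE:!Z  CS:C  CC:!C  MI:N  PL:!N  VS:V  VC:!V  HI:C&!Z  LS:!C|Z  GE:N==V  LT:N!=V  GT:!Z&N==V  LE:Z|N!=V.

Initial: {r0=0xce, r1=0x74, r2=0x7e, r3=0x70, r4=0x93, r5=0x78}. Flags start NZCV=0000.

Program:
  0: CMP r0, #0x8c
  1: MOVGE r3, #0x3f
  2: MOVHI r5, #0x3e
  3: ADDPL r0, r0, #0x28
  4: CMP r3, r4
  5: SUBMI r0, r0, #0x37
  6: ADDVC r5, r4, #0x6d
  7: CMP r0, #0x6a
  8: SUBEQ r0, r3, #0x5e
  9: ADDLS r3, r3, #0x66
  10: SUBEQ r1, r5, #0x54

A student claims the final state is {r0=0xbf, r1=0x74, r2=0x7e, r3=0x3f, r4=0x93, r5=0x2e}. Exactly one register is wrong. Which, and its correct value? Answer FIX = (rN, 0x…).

FIX = (r5, 0x3e)

0: ✓ CMP  NZCV=0010
1: ✓ MOVGE  r3←0x3f
2: ✓ MOVHI  r5←0x3e
3: ✓ ADDPL  r0←0xf6
4: ✓ CMP  NZCV=1001
5: ✓ SUBMI  r0←0xbf
6: · ADDVC
7: ✓ CMP  NZCV=0011
8: · SUBEQ
9: · ADDLS
10: · SUBEQ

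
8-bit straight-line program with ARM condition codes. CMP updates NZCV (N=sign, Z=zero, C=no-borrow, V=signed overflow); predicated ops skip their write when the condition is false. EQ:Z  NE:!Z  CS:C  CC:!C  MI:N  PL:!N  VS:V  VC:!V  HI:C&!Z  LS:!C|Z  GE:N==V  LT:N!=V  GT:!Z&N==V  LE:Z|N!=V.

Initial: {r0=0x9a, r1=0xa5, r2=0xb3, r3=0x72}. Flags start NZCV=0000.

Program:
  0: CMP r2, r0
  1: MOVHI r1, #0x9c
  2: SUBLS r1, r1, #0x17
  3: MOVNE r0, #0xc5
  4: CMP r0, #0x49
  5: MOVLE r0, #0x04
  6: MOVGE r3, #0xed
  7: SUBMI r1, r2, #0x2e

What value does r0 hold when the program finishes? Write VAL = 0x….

[0] flags=0010 → (cmp)
[1] flags=0010 HI?T → r1=0x9c
[2] flags=0010 LS?F → skip
[3] flags=0010 NE?T → r0=0xc5
[4] flags=0011 → (cmp)
[5] flags=0011 LE?T → r0=0x04
[6] flags=0011 GE?F → skip
[7] flags=0011 MI?F → skip

VAL = 0x04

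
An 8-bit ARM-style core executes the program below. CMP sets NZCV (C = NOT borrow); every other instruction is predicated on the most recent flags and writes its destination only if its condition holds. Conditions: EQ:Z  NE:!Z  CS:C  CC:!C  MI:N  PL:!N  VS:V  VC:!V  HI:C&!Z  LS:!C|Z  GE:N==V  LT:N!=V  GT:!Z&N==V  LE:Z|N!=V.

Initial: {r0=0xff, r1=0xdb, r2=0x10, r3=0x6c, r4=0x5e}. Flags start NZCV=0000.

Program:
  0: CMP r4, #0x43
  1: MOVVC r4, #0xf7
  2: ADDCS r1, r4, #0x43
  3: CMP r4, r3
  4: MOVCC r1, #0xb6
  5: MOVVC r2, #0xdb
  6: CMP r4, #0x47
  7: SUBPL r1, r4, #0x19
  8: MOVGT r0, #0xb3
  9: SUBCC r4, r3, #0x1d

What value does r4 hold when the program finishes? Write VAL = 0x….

0: ✓ CMP  NZCV=0010
1: ✓ MOVVC  r4←0xf7
2: ✓ ADDCS  r1←0x3a
3: ✓ CMP  NZCV=1010
4: · MOVCC
5: ✓ MOVVC  r2←0xdb
6: ✓ CMP  NZCV=1010
7: · SUBPL
8: · MOVGT
9: · SUBCC

VAL = 0xf7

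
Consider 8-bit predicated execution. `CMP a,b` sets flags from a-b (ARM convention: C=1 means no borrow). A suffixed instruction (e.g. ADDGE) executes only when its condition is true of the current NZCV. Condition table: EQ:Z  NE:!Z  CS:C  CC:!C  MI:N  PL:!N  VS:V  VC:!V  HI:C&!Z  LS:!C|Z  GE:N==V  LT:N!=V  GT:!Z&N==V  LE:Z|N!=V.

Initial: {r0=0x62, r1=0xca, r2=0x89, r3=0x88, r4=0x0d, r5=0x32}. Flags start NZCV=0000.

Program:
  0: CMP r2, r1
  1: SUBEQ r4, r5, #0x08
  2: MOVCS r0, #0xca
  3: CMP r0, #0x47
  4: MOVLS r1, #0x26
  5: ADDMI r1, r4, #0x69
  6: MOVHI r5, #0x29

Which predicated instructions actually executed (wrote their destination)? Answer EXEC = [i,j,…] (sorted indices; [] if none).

0: ✓ CMP  NZCV=1000
1: · SUBEQ
2: · MOVCS
3: ✓ CMP  NZCV=0010
4: · MOVLS
5: · ADDMI
6: ✓ MOVHI  r5←0x29

EXEC = [6]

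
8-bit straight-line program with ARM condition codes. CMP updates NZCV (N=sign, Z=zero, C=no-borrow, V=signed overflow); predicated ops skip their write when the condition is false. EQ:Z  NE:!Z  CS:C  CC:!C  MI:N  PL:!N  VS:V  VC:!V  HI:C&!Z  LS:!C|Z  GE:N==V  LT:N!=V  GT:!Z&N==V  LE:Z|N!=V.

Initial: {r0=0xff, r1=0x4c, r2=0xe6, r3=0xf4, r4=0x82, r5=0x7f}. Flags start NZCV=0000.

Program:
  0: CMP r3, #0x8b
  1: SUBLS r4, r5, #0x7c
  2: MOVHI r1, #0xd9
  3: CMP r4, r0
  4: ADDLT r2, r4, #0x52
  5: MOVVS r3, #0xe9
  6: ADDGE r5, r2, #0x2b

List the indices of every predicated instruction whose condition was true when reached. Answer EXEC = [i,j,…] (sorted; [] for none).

EXEC = [2,4]

[0] flags=0010 → (cmp)
[1] flags=0010 LS?F → skip
[2] flags=0010 HI?T → r1=0xd9
[3] flags=1000 → (cmp)
[4] flags=1000 LT?T → r2=0xd4
[5] flags=1000 VS?F → skip
[6] flags=1000 GE?F → skip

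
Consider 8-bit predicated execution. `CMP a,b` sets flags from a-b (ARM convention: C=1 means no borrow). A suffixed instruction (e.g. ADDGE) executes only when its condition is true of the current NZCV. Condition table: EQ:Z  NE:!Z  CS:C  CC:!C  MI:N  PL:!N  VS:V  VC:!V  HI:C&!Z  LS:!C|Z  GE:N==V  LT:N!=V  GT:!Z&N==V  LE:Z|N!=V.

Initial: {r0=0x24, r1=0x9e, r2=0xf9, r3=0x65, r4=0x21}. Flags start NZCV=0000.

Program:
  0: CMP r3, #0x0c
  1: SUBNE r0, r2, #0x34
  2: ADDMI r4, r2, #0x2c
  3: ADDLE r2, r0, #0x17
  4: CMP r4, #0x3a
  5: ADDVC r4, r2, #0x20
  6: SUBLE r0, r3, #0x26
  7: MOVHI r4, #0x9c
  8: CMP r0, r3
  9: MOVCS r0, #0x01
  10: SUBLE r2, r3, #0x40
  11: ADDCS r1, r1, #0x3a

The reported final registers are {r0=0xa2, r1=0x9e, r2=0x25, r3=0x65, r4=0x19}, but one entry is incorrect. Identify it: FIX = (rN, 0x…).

[0] flags=0010 → (cmp)
[1] flags=0010 NE?T → r0=0xc5
[2] flags=0010 MI?F → skip
[3] flags=0010 LE?F → skip
[4] flags=1000 → (cmp)
[5] flags=1000 VC?T → r4=0x19
[6] flags=1000 LE?T → r0=0x3f
[7] flags=1000 HI?F → skip
[8] flags=1000 → (cmp)
[9] flags=1000 CS?F → skip
[10] flags=1000 LE?T → r2=0x25
[11] flags=1000 CS?F → skip

FIX = (r0, 0x3f)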